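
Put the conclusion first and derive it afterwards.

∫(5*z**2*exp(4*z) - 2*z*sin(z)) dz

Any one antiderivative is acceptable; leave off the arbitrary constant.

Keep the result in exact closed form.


The answer is 5*z**2*exp(4*z)/4 - 5*z*exp(4*z)/8 + 2*z*cos(z) + 5*exp(4*z)/32 - 2*sin(z).
Step 1. Rewrite: now ∫(-2*z*sin(z)) dz + ∫(5*z**2*exp(4*z)) dz.
Step 2. Integrate ∫(5*z**2*exp(4*z)) dz by parts with u = z**2, dv = (5*exp(4*z)) dz, so v = 5*exp(4*z)/4: now 5*z**2*exp(4*z)/4 + ∫(-5*z*exp(4*z)/2) dz + ∫(-2*z*sin(z)) dz.
Step 3. Integrate ∫(-5*z*exp(4*z)/2) dz by parts with u = z, dv = (-5*exp(4*z)/2) dz, so v = -5*exp(4*z)/8: now 5*z**2*exp(4*z)/4 - 5*z*exp(4*z)/8 + ∫(-2*z*sin(z)) dz + ∫(5*exp(4*z)/8) dz.
Step 4. Evaluate the standard form: now 5*z**2*exp(4*z)/4 - 5*z*exp(4*z)/8 + 5*exp(4*z)/32 + ∫(-2*z*sin(z)) dz.
Step 5. Integrate ∫(-2*z*sin(z)) dz by parts with u = z, dv = (-2*sin(z)) dz, so v = 2*cos(z): now 5*z**2*exp(4*z)/4 - 5*z*exp(4*z)/8 + 2*z*cos(z) + 5*exp(4*z)/32 + ∫(-2*cos(z)) dz.
Step 6. Evaluate the standard form: now 5*z**2*exp(4*z)/4 - 5*z*exp(4*z)/8 + 2*z*cos(z) + 5*exp(4*z)/32 - 2*sin(z).
Answer: 5*z**2*exp(4*z)/4 - 5*z*exp(4*z)/8 + 2*z*cos(z) + 5*exp(4*z)/32 - 2*sin(z).


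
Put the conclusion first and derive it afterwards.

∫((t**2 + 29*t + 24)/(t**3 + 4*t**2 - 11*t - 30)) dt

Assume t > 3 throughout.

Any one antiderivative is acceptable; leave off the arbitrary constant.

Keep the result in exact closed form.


The answer is 3*log(t - 3) + 2*log(t + 2) - 4*log(t + 5).
Step 1. Decompose ∫((t**2 + 29*t + 24)/(t**3 + 4*t**2 - 11*t - 30)) dt by partial fractions, (t**2 + 29*t + 24)/(t**3 + 4*t**2 - 11*t - 30) = -4/(t + 5) + 2/(t + 2) + 3/(t - 3): now ∫(3/(t - 3)) dt + ∫(2/(t + 2)) dt + ∫(-4/(t + 5)) dt.
Step 2. Evaluate the standard form [assuming t > -5]: now -4*log(t + 5) + ∫(3/(t - 3)) dt + ∫(2/(t + 2)) dt.
Step 3. Evaluate the standard form [assuming t > 3]: now 3*log(t - 3) - 4*log(t + 5) + ∫(2/(t + 2)) dt.
Step 4. Evaluate the standard form [assuming t > -2]: now 3*log(t - 3) + 2*log(t + 2) - 4*log(t + 5).
Answer: 3*log(t - 3) + 2*log(t + 2) - 4*log(t + 5).


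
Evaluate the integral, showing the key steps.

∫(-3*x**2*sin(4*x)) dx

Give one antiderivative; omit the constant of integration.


Step 1. Integrate ∫(-3*x**2*sin(4*x)) dx by parts with u = x**2, dv = (-3*sin(4*x)) dx, so v = 3*cos(4*x)/4: now 3*x**2*cos(4*x)/4 + ∫(-3*x*cos(4*x)/2) dx.
Step 2. Integrate ∫(-3*x*cos(4*x)/2) dx by parts with u = x, dv = (-3*cos(4*x)/2) dx, so v = -3*sin(4*x)/8: now 3*x**2*cos(4*x)/4 - 3*x*sin(4*x)/8 + ∫(3*sin(4*x)/8) dx.
Step 3. Evaluate the standard form: now 3*x**2*cos(4*x)/4 - 3*x*sin(4*x)/8 - 3*cos(4*x)/32.
Answer: 3*x**2*cos(4*x)/4 - 3*x*sin(4*x)/8 - 3*cos(4*x)/32.


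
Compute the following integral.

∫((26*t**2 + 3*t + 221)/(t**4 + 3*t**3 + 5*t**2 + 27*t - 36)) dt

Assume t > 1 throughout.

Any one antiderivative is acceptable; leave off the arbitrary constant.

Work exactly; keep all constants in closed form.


Answer: 5*log(t - 1) - 5*log(t + 4) + atan(t/3)/3.


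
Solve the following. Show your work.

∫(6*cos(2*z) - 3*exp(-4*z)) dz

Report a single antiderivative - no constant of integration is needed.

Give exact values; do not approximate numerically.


Step 1. Rewrite: now ∫(-3*exp(-4*z)) dz + ∫(6*cos(2*z)) dz.
Step 2. Evaluate the standard form: now ∫(6*cos(2*z)) dz + 3*exp(-4*z)/4.
Step 3. Evaluate the standard form: now 3*sin(2*z) + 3*exp(-4*z)/4.
Answer: 3*sin(2*z) + 3*exp(-4*z)/4.


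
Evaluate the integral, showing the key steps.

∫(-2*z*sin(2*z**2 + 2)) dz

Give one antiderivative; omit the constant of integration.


Step 1. Substitute u = z**2 + 1, turning ∫(-2*z*sin(2*z**2 + 2)) dz into ∫(-sin(2*u)) du: now ∫(-sin(2*u)) du.
Step 2. Evaluate the standard form: now cos(2*u)/2.
Step 3. Substitute back u = z**2 + 1: now cos(2*z**2 + 2)/2.
Answer: cos(2*z**2 + 2)/2.


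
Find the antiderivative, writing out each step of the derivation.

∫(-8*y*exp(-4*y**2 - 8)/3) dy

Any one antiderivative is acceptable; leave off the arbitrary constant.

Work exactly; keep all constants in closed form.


Step 1. Substitute u = y**2 + 2, turning ∫(-8*y*exp(-4*y**2 - 8)/3) dy into ∫(-4*exp(-4*u)/3) du: now ∫(-4*exp(-4*u)/3) du.
Step 2. Evaluate the standard form: now exp(-4*u)/3.
Step 3. Substitute back u = y**2 + 2: now exp(-4*y**2 - 8)/3.
Answer: exp(-4*y**2 - 8)/3.


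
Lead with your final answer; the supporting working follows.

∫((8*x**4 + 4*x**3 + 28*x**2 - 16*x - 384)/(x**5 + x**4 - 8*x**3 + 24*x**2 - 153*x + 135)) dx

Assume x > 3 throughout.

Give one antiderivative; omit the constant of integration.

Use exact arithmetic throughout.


The answer is 2*log(x - 3) + 3*log(x - 1) + 3*log(x + 5) + 2*atan(x/3)/3.
Step 1. Decompose ∫((8*x**4 + 4*x**3 + 28*x**2 - 16*x - 384)/(x**5 + x**4 - 8*x**3 + 24*x**2 - 153*x + 135)) dx by partial fractions, (8*x**4 + 4*x**3 + 28*x**2 - 16*x - 384)/(x**5 + x**4 - 8*x**3 + 24*x**2 - 153*x + 135) = 2/(x**2 + 9) + 3/(x + 5) + 3/(x - 1) + 2/(x - 3): now ∫(2/(x - 3)) dx + ∫(3/(x - 1)) dx + ∫(3/(x + 5)) dx + ∫(2/(x**2 + 9)) dx.
Step 2. Evaluate the standard form [assuming x > -5]: now 3*log(x + 5) + ∫(2/(x - 3)) dx + ∫(3/(x - 1)) dx + ∫(2/(x**2 + 9)) dx.
Step 3. Evaluate the standard form [assuming x > 1]: now 3*log(x - 1) + 3*log(x + 5) + ∫(2/(x - 3)) dx + ∫(2/(x**2 + 9)) dx.
Step 4. Evaluate the standard form [assuming x > 3]: now 2*log(x - 3) + 3*log(x - 1) + 3*log(x + 5) + ∫(2/(x**2 + 9)) dx.
Step 5. Evaluate the standard form: now 2*log(x - 3) + 3*log(x - 1) + 3*log(x + 5) + 2*atan(x/3)/3.
Answer: 2*log(x - 3) + 3*log(x - 1) + 3*log(x + 5) + 2*atan(x/3)/3.


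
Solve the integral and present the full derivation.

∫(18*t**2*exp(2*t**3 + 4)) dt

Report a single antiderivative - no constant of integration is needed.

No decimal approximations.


Step 1. Substitute u = t**3 + 2, turning ∫(18*t**2*exp(2*t**3 + 4)) dt into ∫(6*exp(2*u)) du: now ∫(6*exp(2*u)) du.
Step 2. Evaluate the standard form: now 3*exp(2*u).
Step 3. Substitute back u = t**3 + 2: now 3*exp(2*t**3 + 4).
Answer: 3*exp(2*t**3 + 4).


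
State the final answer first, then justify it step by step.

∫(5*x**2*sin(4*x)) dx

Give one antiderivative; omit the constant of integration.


The answer is -5*x**2*cos(4*x)/4 + 5*x*sin(4*x)/8 + 5*cos(4*x)/32.
Step 1. Integrate ∫(5*x**2*sin(4*x)) dx by parts with u = x**2, dv = (5*sin(4*x)) dx, so v = -5*cos(4*x)/4: now -5*x**2*cos(4*x)/4 + ∫(5*x*cos(4*x)/2) dx.
Step 2. Integrate ∫(5*x*cos(4*x)/2) dx by parts with u = x, dv = (5*cos(4*x)/2) dx, so v = 5*sin(4*x)/8: now -5*x**2*cos(4*x)/4 + 5*x*sin(4*x)/8 + ∫(-5*sin(4*x)/8) dx.
Step 3. Evaluate the standard form: now -5*x**2*cos(4*x)/4 + 5*x*sin(4*x)/8 + 5*cos(4*x)/32.
Answer: -5*x**2*cos(4*x)/4 + 5*x*sin(4*x)/8 + 5*cos(4*x)/32.


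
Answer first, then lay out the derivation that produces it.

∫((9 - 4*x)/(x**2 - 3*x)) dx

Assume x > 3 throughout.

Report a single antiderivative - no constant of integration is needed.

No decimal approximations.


The answer is -3*log(x) - log(x - 3).
Step 1. Decompose ∫((9 - 4*x)/(x**2 - 3*x)) dx by partial fractions, (9 - 4*x)/(x**2 - 3*x) = -1/(x - 3) - 3/x: now ∫(-3/x) dx + ∫(-1/(x - 3)) dx.
Step 2. Evaluate the standard form [assuming x > 0]: now -3*log(x) + ∫(-1/(x - 3)) dx.
Step 3. Evaluate the standard form [assuming x > 3]: now -3*log(x) - log(x - 3).
Answer: -3*log(x) - log(x - 3).


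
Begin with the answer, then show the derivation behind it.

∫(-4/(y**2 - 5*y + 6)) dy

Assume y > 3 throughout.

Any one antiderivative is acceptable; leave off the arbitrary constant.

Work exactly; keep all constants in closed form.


The answer is -4*log(y - 3) + 4*log(y - 2).
Step 1. Decompose ∫(-4/(y**2 - 5*y + 6)) dy by partial fractions, -4/(y**2 - 5*y + 6) = 4/(y - 2) - 4/(y - 3): now ∫(-4/(y - 3)) dy + ∫(4/(y - 2)) dy.
Step 2. Evaluate the standard form [assuming y > 3]: now -4*log(y - 3) + ∫(4/(y - 2)) dy.
Step 3. Evaluate the standard form [assuming y > 2]: now -4*log(y - 3) + 4*log(y - 2).
Answer: -4*log(y - 3) + 4*log(y - 2).


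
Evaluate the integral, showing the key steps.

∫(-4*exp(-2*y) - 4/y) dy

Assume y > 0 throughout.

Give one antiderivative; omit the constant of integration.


Step 1. Rewrite: now ∫(-4/y) dy + ∫(-4*exp(-2*y)) dy.
Step 2. Evaluate the standard form [assuming y > 0]: now -4*log(y) + ∫(-4*exp(-2*y)) dy.
Step 3. Evaluate the standard form: now -4*log(y) + 2*exp(-2*y).
Answer: -4*log(y) + 2*exp(-2*y).


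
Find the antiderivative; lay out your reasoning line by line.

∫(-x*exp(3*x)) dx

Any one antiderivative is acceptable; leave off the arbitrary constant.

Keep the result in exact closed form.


Step 1. Integrate ∫(-x*exp(3*x)) dx by parts with u = x, dv = (-exp(3*x)) dx, so v = -exp(3*x)/3: now -x*exp(3*x)/3 + ∫(exp(3*x)/3) dx.
Step 2. Evaluate the standard form: now -x*exp(3*x)/3 + exp(3*x)/9.
Answer: -x*exp(3*x)/3 + exp(3*x)/9.


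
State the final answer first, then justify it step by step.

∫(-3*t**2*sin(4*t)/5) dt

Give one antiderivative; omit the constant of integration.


The answer is 3*t**2*cos(4*t)/20 - 3*t*sin(4*t)/40 - 3*cos(4*t)/160.
Step 1. Integrate ∫(-3*t**2*sin(4*t)/5) dt by parts with u = t**2, dv = (-3*sin(4*t)/5) dt, so v = 3*cos(4*t)/20: now 3*t**2*cos(4*t)/20 + ∫(-3*t*cos(4*t)/10) dt.
Step 2. Integrate ∫(-3*t*cos(4*t)/10) dt by parts with u = t, dv = (-3*cos(4*t)/10) dt, so v = -3*sin(4*t)/40: now 3*t**2*cos(4*t)/20 - 3*t*sin(4*t)/40 + ∫(3*sin(4*t)/40) dt.
Step 3. Evaluate the standard form: now 3*t**2*cos(4*t)/20 - 3*t*sin(4*t)/40 - 3*cos(4*t)/160.
Answer: 3*t**2*cos(4*t)/20 - 3*t*sin(4*t)/40 - 3*cos(4*t)/160.


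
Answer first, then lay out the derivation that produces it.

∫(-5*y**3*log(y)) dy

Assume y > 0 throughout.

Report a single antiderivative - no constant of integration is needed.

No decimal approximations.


The answer is -5*y**4*log(y)/4 + 5*y**4/16.
Step 1. Integrate ∫(-5*y**3*log(y)) dy by parts with u = log(y), dv = (-5*y**3) dy, so v = -5*y**4/4 [assuming y > 0]: now -5*y**4*log(y)/4 + ∫(5*y**3/4) dy.
Step 2. Evaluate the standard form: now -5*y**4*log(y)/4 + 5*y**4/16.
Answer: -5*y**4*log(y)/4 + 5*y**4/16.


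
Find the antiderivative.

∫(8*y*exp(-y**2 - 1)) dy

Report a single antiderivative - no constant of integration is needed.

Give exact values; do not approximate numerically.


Answer: -4*exp(-y**2 - 1).


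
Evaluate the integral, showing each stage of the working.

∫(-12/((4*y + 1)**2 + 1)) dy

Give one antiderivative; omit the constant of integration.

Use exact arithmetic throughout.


Step 1. Substitute u = 4*y + 1, turning ∫(-12/((4*y + 1)**2 + 1)) dy into ∫(-3/(u**2 + 1)) du: now ∫(-3/(u**2 + 1)) du.
Step 2. Evaluate the standard form: now -3*atan(u).
Step 3. Substitute back u = 4*y + 1: now -3*atan(4*y + 1).
Answer: -3*atan(4*y + 1).


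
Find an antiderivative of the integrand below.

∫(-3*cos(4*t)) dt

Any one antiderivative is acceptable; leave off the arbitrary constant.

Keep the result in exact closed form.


Answer: -3*sin(4*t)/4.


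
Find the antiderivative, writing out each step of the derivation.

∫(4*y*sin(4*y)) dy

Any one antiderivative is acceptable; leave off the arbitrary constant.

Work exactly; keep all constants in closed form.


Step 1. Integrate ∫(4*y*sin(4*y)) dy by parts with u = y, dv = (4*sin(4*y)) dy, so v = -cos(4*y): now -y*cos(4*y) + ∫(cos(4*y)) dy.
Step 2. Evaluate the standard form: now -y*cos(4*y) + sin(4*y)/4.
Answer: -y*cos(4*y) + sin(4*y)/4.


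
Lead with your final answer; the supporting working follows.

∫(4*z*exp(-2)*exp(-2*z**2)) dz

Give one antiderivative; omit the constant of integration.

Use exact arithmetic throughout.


The answer is -exp(-2*z**2 - 2).
Step 1. Substitute u = z**2 + 1, turning ∫(4*z*exp(-2)*exp(-2*z**2)) dz into ∫(2*exp(-2*u)) du: now ∫(2*exp(-2*u)) du.
Step 2. Evaluate the standard form: now -exp(-2*u).
Step 3. Substitute back u = z**2 + 1: now -exp(-2*z**2 - 2).
Answer: -exp(-2*z**2 - 2).


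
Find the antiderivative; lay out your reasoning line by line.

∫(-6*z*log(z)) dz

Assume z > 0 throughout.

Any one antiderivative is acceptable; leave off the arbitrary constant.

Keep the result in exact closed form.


Step 1. Integrate ∫(-6*z*log(z)) dz by parts with u = log(z), dv = (-6*z) dz, so v = -3*z**2 [assuming z > 0]: now -3*z**2*log(z) + ∫(3*z) dz.
Step 2. Evaluate the standard form: now -3*z**2*log(z) + 3*z**2/2.
Answer: -3*z**2*log(z) + 3*z**2/2.


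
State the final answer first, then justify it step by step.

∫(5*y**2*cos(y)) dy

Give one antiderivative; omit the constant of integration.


The answer is 5*y**2*sin(y) + 10*y*cos(y) - 10*sin(y).
Step 1. Integrate ∫(5*y**2*cos(y)) dy by parts with u = y**2, dv = (5*cos(y)) dy, so v = 5*sin(y): now 5*y**2*sin(y) + ∫(-10*y*sin(y)) dy.
Step 2. Integrate ∫(-10*y*sin(y)) dy by parts with u = y, dv = (-10*sin(y)) dy, so v = 10*cos(y): now 5*y**2*sin(y) + 10*y*cos(y) + ∫(-10*cos(y)) dy.
Step 3. Evaluate the standard form: now 5*y**2*sin(y) + 10*y*cos(y) - 10*sin(y).
Answer: 5*y**2*sin(y) + 10*y*cos(y) - 10*sin(y).


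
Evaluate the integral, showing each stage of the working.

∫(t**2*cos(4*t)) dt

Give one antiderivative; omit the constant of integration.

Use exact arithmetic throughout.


Step 1. Integrate ∫(t**2*cos(4*t)) dt by parts with u = t**2, dv = (cos(4*t)) dt, so v = sin(4*t)/4: now t**2*sin(4*t)/4 + ∫(-t*sin(4*t)/2) dt.
Step 2. Integrate ∫(-t*sin(4*t)/2) dt by parts with u = t, dv = (-sin(4*t)/2) dt, so v = cos(4*t)/8: now t**2*sin(4*t)/4 + t*cos(4*t)/8 + ∫(-cos(4*t)/8) dt.
Step 3. Evaluate the standard form: now t**2*sin(4*t)/4 + t*cos(4*t)/8 - sin(4*t)/32.
Answer: t**2*sin(4*t)/4 + t*cos(4*t)/8 - sin(4*t)/32.


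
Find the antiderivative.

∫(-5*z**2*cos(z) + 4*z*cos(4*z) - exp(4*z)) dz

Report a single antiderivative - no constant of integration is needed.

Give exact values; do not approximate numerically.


Answer: -5*z**2*sin(z) + z*sin(4*z) - 10*z*cos(z) - exp(4*z)/4 + 10*sin(z) + cos(4*z)/4.


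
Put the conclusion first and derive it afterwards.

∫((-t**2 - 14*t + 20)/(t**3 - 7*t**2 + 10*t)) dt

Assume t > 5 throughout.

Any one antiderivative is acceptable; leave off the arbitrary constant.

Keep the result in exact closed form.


The answer is 2*log(t) - 5*log(t - 5) + 2*log(t - 2).
Step 1. Decompose ∫((-t**2 - 14*t + 20)/(t**3 - 7*t**2 + 10*t)) dt by partial fractions, (-t**2 - 14*t + 20)/(t**3 - 7*t**2 + 10*t) = 2/(t - 2) - 5/(t - 5) + 2/t: now ∫(2/t) dt + ∫(-5/(t - 5)) dt + ∫(2/(t - 2)) dt.
Step 2. Evaluate the standard form [assuming t > 0]: now 2*log(t) + ∫(-5/(t - 5)) dt + ∫(2/(t - 2)) dt.
Step 3. Evaluate the standard form [assuming t > 5]: now 2*log(t) - 5*log(t - 5) + ∫(2/(t - 2)) dt.
Step 4. Evaluate the standard form [assuming t > 2]: now 2*log(t) - 5*log(t - 5) + 2*log(t - 2).
Answer: 2*log(t) - 5*log(t - 5) + 2*log(t - 2).


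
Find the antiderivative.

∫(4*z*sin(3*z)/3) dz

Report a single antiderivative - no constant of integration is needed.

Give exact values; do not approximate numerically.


Answer: -4*z*cos(3*z)/9 + 4*sin(3*z)/27.


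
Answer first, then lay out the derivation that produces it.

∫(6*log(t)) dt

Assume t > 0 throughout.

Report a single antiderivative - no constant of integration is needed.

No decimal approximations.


The answer is 6*t*log(t) - 6*t.
Step 1. Integrate ∫(6*log(t)) dt by parts with u = log(t), dv = (6) dt, so v = 6*t [assuming t > 0]: now 6*t*log(t) + ∫(-6) dt.
Step 2. Evaluate the standard form: now 6*t*log(t) - 6*t.
Answer: 6*t*log(t) - 6*t.


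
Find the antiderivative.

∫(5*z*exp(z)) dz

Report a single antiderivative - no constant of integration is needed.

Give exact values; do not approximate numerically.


Answer: 5*z*exp(z) - 5*exp(z).


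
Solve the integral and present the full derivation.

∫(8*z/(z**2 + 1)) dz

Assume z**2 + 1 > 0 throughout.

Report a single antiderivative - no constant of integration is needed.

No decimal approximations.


Step 1. Substitute u = z**2 + 1, turning ∫(8*z/(z**2 + 1)) dz into ∫(4/u) du: now ∫(4/u) du.
Step 2. Evaluate the standard form [assuming u > 0]: now 4*log(u).
Step 3. Substitute back u = z**2 + 1: now 4*log(z**2 + 1).
Answer: 4*log(z**2 + 1).


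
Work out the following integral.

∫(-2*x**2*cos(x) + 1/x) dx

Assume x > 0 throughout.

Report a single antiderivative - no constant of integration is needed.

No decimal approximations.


Answer: -2*x**2*sin(x) - 4*x*cos(x) + log(x) + 4*sin(x).


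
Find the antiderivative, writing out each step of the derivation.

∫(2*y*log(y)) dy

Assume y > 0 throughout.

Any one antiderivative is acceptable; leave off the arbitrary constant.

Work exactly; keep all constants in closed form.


Step 1. Integrate ∫(2*y*log(y)) dy by parts with u = log(y), dv = (2*y) dy, so v = y**2 [assuming y > 0]: now y**2*log(y) + ∫(-y) dy.
Step 2. Evaluate the standard form: now y**2*log(y) - y**2/2.
Answer: y**2*log(y) - y**2/2.


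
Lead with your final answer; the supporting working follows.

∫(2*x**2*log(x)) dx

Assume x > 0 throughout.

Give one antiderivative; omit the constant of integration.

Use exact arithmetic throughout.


The answer is 2*x**3*log(x)/3 - 2*x**3/9.
Step 1. Integrate ∫(2*x**2*log(x)) dx by parts with u = log(x), dv = (2*x**2) dx, so v = 2*x**3/3 [assuming x > 0]: now 2*x**3*log(x)/3 + ∫(-2*x**2/3) dx.
Step 2. Evaluate the standard form: now 2*x**3*log(x)/3 - 2*x**3/9.
Answer: 2*x**3*log(x)/3 - 2*x**3/9.


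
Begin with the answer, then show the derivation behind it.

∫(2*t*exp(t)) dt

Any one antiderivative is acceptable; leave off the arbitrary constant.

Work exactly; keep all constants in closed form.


The answer is 2*t*exp(t) - 2*exp(t).
Step 1. Integrate ∫(2*t*exp(t)) dt by parts with u = t, dv = (2*exp(t)) dt, so v = 2*exp(t): now 2*t*exp(t) + ∫(-2*exp(t)) dt.
Step 2. Evaluate the standard form: now 2*t*exp(t) - 2*exp(t).
Answer: 2*t*exp(t) - 2*exp(t).


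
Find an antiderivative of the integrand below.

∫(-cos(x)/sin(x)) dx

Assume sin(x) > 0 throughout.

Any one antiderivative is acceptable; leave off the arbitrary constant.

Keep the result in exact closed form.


Answer: -log(sin(x)).


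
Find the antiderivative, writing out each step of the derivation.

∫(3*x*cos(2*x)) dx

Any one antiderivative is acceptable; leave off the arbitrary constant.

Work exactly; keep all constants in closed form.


Step 1. Integrate ∫(3*x*cos(2*x)) dx by parts with u = x, dv = (3*cos(2*x)) dx, so v = 3*sin(2*x)/2: now 3*x*sin(2*x)/2 + ∫(-3*sin(2*x)/2) dx.
Step 2. Evaluate the standard form: now 3*x*sin(2*x)/2 + 3*cos(2*x)/4.
Answer: 3*x*sin(2*x)/2 + 3*cos(2*x)/4.


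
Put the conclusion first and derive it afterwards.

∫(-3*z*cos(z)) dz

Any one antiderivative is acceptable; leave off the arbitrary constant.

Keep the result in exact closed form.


The answer is -3*z*sin(z) - 3*cos(z).
Step 1. Integrate ∫(-3*z*cos(z)) dz by parts with u = z, dv = (-3*cos(z)) dz, so v = -3*sin(z): now -3*z*sin(z) + ∫(3*sin(z)) dz.
Step 2. Evaluate the standard form: now -3*z*sin(z) - 3*cos(z).
Answer: -3*z*sin(z) - 3*cos(z).


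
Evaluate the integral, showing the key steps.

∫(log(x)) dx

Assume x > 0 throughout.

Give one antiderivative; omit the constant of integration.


Step 1. Integrate ∫(log(x)) dx by parts with u = log(x), dv = (1) dx, so v = x [assuming x > 0]: now x*log(x) + ∫(-1) dx.
Step 2. Evaluate the standard form: now x*log(x) - x.
Answer: x*log(x) - x.


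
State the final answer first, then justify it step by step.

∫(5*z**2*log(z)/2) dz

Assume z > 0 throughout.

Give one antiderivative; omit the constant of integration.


The answer is 5*z**3*log(z)/6 - 5*z**3/18.
Step 1. Integrate ∫(5*z**2*log(z)/2) dz by parts with u = log(z), dv = (5*z**2/2) dz, so v = 5*z**3/6 [assuming z > 0]: now 5*z**3*log(z)/6 + ∫(-5*z**2/6) dz.
Step 2. Evaluate the standard form: now 5*z**3*log(z)/6 - 5*z**3/18.
Answer: 5*z**3*log(z)/6 - 5*z**3/18.


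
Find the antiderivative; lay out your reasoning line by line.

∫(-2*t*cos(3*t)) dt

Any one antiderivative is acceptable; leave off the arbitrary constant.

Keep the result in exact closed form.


Step 1. Integrate ∫(-2*t*cos(3*t)) dt by parts with u = t, dv = (-2*cos(3*t)) dt, so v = -2*sin(3*t)/3: now -2*t*sin(3*t)/3 + ∫(2*sin(3*t)/3) dt.
Step 2. Evaluate the standard form: now -2*t*sin(3*t)/3 - 2*cos(3*t)/9.
Answer: -2*t*sin(3*t)/3 - 2*cos(3*t)/9.


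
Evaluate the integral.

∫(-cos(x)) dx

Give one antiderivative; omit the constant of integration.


Answer: -sin(x).


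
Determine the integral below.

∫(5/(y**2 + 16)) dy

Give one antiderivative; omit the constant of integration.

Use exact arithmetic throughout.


Answer: 5*atan(y/4)/4.


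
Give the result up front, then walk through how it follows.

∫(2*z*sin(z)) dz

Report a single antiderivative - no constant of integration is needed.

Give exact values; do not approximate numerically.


The answer is -2*z*cos(z) + 2*sin(z).
Step 1. Integrate ∫(2*z*sin(z)) dz by parts with u = z, dv = (2*sin(z)) dz, so v = -2*cos(z): now -2*z*cos(z) + ∫(2*cos(z)) dz.
Step 2. Evaluate the standard form: now -2*z*cos(z) + 2*sin(z).
Answer: -2*z*cos(z) + 2*sin(z).


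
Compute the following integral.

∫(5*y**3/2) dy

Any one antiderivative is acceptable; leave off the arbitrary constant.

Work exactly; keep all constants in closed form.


Answer: 5*y**4/8.


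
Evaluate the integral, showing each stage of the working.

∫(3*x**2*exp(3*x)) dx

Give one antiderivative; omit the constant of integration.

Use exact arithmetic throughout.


Step 1. Integrate ∫(3*x**2*exp(3*x)) dx by parts with u = x**2, dv = (3*exp(3*x)) dx, so v = exp(3*x): now x**2*exp(3*x) + ∫(-2*x*exp(3*x)) dx.
Step 2. Integrate ∫(-2*x*exp(3*x)) dx by parts with u = x, dv = (-2*exp(3*x)) dx, so v = -2*exp(3*x)/3: now x**2*exp(3*x) - 2*x*exp(3*x)/3 + ∫(2*exp(3*x)/3) dx.
Step 3. Evaluate the standard form: now x**2*exp(3*x) - 2*x*exp(3*x)/3 + 2*exp(3*x)/9.
Answer: x**2*exp(3*x) - 2*x*exp(3*x)/3 + 2*exp(3*x)/9.


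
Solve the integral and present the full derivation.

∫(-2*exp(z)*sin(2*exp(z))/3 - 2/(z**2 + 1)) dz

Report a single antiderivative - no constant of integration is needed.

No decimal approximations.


Step 1. Rewrite: now ∫(-2*exp(z)*sin(2*exp(z))/3) dz + ∫(-2/(z**2 + 1)) dz.
Step 2. Evaluate the standard form: now -2*atan(z) + ∫(-2*exp(z)*sin(2*exp(z))/3) dz.
Step 3. Substitute u = exp(z), turning ∫(-2*exp(z)*sin(2*exp(z))/3) dz into ∫(-2*sin(2*u)/3) du: now -2*atan(z) + ∫(-2*sin(2*u)/3) du.
Step 4. Evaluate the standard form: now cos(2*u)/3 - 2*atan(z).
Step 5. Substitute back u = exp(z): now cos(2*exp(z))/3 - 2*atan(z).
Answer: cos(2*exp(z))/3 - 2*atan(z).


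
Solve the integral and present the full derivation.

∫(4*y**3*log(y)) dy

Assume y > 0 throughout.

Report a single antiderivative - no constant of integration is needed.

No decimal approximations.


Step 1. Integrate ∫(4*y**3*log(y)) dy by parts with u = log(y), dv = (4*y**3) dy, so v = y**4 [assuming y > 0]: now y**4*log(y) + ∫(-y**3) dy.
Step 2. Evaluate the standard form: now y**4*log(y) - y**4/4.
Answer: y**4*log(y) - y**4/4.


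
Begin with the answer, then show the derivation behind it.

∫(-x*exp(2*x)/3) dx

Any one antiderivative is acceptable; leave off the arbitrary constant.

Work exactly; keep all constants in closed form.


The answer is -x*exp(2*x)/6 + exp(2*x)/12.
Step 1. Integrate ∫(-x*exp(2*x)/3) dx by parts with u = x, dv = (-exp(2*x)/3) dx, so v = -exp(2*x)/6: now -x*exp(2*x)/6 + ∫(exp(2*x)/6) dx.
Step 2. Evaluate the standard form: now -x*exp(2*x)/6 + exp(2*x)/12.
Answer: -x*exp(2*x)/6 + exp(2*x)/12.


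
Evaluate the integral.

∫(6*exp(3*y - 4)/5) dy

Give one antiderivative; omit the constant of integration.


Answer: 2*exp(3*y - 4)/5.


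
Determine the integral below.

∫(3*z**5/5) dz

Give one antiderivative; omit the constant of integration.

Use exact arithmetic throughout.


Answer: z**6/10.


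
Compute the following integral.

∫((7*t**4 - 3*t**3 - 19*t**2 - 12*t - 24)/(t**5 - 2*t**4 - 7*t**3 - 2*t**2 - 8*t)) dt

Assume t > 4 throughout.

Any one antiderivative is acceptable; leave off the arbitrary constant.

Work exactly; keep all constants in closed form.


Answer: 3*log(t) + 3*log(t - 4) + log(t + 2) + atan(t).


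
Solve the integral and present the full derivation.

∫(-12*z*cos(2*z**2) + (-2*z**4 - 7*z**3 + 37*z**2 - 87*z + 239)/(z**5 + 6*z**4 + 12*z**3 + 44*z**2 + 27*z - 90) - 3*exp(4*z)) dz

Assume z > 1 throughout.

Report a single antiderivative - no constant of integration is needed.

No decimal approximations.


Step 1. Rewrite: now ∫(-12*z*cos(2*z**2)) dz + ∫((-2*z**4 - 7*z**3 + 37*z**2 - 87*z + 239)/(z**5 + 6*z**4 + 12*z**3 + 44*z**2 + 27*z - 90)) dz + ∫(-3*exp(4*z)) dz.
Step 2. Evaluate the standard form: now -3*exp(4*z)/4 + ∫(-12*z*cos(2*z**2)) dz + ∫((-2*z**4 - 7*z**3 + 37*z**2 - 87*z + 239)/(z**5 + 6*z**4 + 12*z**3 + 44*z**2 + 27*z - 90)) dz.
Step 3. Substitute u = z**2, turning ∫(-12*z*cos(2*z**2)) dz into ∫(-6*cos(2*u)) du: now -3*exp(4*z)/4 + ∫((-2*z**4 - 7*z**3 + 37*z**2 - 87*z + 239)/(z**5 + 6*z**4 + 12*z**3 + 44*z**2 + 27*z - 90)) dz + ∫(-6*cos(2*u)) du.
Step 4. Evaluate the standard form: now -3*exp(4*z)/4 - 3*sin(2*u) + ∫((-2*z**4 - 7*z**3 + 37*z**2 - 87*z + 239)/(z**5 + 6*z**4 + 12*z**3 + 44*z**2 + 27*z - 90)) dz.
Step 5. Substitute back u = z**2: now -3*exp(4*z)/4 - 3*sin(2*z**2) + ∫((-2*z**4 - 7*z**3 + 37*z**2 - 87*z + 239)/(z**5 + 6*z**4 + 12*z**3 + 44*z**2 + 27*z - 90)) dz.
Step 6. Decompose ∫((-2*z**4 - 7*z**3 + 37*z**2 - 87*z + 239)/(z**5 + 6*z**4 + 12*z**3 + 44*z**2 + 27*z - 90)) dz by partial fractions, (-2*z**4 - 7*z**3 + 37*z**2 - 87*z + 239)/(z**5 + 6*z**4 + 12*z**3 + 44*z**2 + 27*z - 90) = 4/(z**2 + 9) + 2/(z + 5) - 5/(z + 2) + 1/(z - 1): now -3*exp(4*z)/4 - 3*sin(2*z**2) + ∫(1/(z - 1)) dz + ∫(-5/(z + 2)) dz + ∫(2/(z + 5)) dz + ∫(4/(z**2 + 9)) dz.
Step 7. Evaluate the standard form [assuming z > 1]: now -3*exp(4*z)/4 + log(z - 1) - 3*sin(2*z**2) + ∫(-5/(z + 2)) dz + ∫(2/(z + 5)) dz + ∫(4/(z**2 + 9)) dz.
Step 8. Evaluate the standard form [assuming z > -2]: now -3*exp(4*z)/4 + log(z - 1) - 5*log(z + 2) - 3*sin(2*z**2) + ∫(2/(z + 5)) dz + ∫(4/(z**2 + 9)) dz.
Step 9. Evaluate the standard form [assuming z > -5]: now -3*exp(4*z)/4 + log(z - 1) - 5*log(z + 2) + 2*log(z + 5) - 3*sin(2*z**2) + ∫(4/(z**2 + 9)) dz.
Step 10. Evaluate the standard form: now -3*exp(4*z)/4 + log(z - 1) - 5*log(z + 2) + 2*log(z + 5) - 3*sin(2*z**2) + 4*atan(z/3)/3.
Answer: -3*exp(4*z)/4 + log(z - 1) - 5*log(z + 2) + 2*log(z + 5) - 3*sin(2*z**2) + 4*atan(z/3)/3.


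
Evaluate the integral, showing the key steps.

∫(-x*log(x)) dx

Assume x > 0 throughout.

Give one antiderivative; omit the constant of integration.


Step 1. Integrate ∫(-x*log(x)) dx by parts with u = log(x), dv = (-x) dx, so v = -x**2/2 [assuming x > 0]: now -x**2*log(x)/2 + ∫(x/2) dx.
Step 2. Evaluate the standard form: now -x**2*log(x)/2 + x**2/4.
Answer: -x**2*log(x)/2 + x**2/4.


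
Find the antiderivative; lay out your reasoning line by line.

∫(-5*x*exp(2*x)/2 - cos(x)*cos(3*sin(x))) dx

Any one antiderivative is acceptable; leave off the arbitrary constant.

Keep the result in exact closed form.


Step 1. Rewrite: now ∫(-5*x*exp(2*x)/2) dx + ∫(-cos(x)*cos(3*sin(x))) dx.
Step 2. Substitute u = sin(x), turning ∫(-cos(x)*cos(3*sin(x))) dx into ∫(-cos(3*u)) du: now ∫(-5*x*exp(2*x)/2) dx + ∫(-cos(3*u)) du.
Step 3. Evaluate the standard form: now -sin(3*u)/3 + ∫(-5*x*exp(2*x)/2) dx.
Step 4. Substitute back u = sin(x): now -sin(3*sin(x))/3 + ∫(-5*x*exp(2*x)/2) dx.
Step 5. Integrate ∫(-5*x*exp(2*x)/2) dx by parts with u = x, dv = (-5*exp(2*x)/2) dx, so v = -5*exp(2*x)/4: now -5*x*exp(2*x)/4 - sin(3*sin(x))/3 + ∫(5*exp(2*x)/4) dx.
Step 6. Evaluate the standard form: now -5*x*exp(2*x)/4 + 5*exp(2*x)/8 - sin(3*sin(x))/3.
Answer: -5*x*exp(2*x)/4 + 5*exp(2*x)/8 - sin(3*sin(x))/3.


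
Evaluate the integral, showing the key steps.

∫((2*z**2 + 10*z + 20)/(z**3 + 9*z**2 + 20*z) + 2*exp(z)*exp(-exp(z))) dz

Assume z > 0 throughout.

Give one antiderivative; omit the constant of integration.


Step 1. Rewrite: now ∫((2*z**2 + 10*z + 20)/(z**3 + 9*z**2 + 20*z)) dz + ∫(2*exp(z)*exp(-exp(z))) dz.
Step 2. Decompose ∫((2*z**2 + 10*z + 20)/(z**3 + 9*z**2 + 20*z)) dz by partial fractions, (2*z**2 + 10*z + 20)/(z**3 + 9*z**2 + 20*z) = 4/(z + 5) - 3/(z + 4) + 1/z: now ∫(1/z) dz + ∫(2*exp(z)*exp(-exp(z))) dz + ∫(-3/(z + 4)) dz + ∫(4/(z + 5)) dz.
Step 3. Evaluate the standard form [assuming z > -4]: now -3*log(z + 4) + ∫(1/z) dz + ∫(2*exp(z)*exp(-exp(z))) dz + ∫(4/(z + 5)) dz.
Step 4. Evaluate the standard form [assuming z > -5]: now -3*log(z + 4) + 4*log(z + 5) + ∫(1/z) dz + ∫(2*exp(z)*exp(-exp(z))) dz.
Step 5. Evaluate the standard form [assuming z > 0]: now log(z) - 3*log(z + 4) + 4*log(z + 5) + ∫(2*exp(z)*exp(-exp(z))) dz.
Step 6. Substitute u = exp(z), turning ∫(2*exp(z)*exp(-exp(z))) dz into ∫(2*exp(-u)) du: now log(z) - 3*log(z + 4) + 4*log(z + 5) + ∫(2*exp(-u)) du.
Step 7. Evaluate the standard form: now log(z) - 3*log(z + 4) + 4*log(z + 5) - 2*exp(-u).
Step 8. Substitute back u = exp(z): now log(z) - 3*log(z + 4) + 4*log(z + 5) - 2*exp(-exp(z)).
Answer: log(z) - 3*log(z + 4) + 4*log(z + 5) - 2*exp(-exp(z)).


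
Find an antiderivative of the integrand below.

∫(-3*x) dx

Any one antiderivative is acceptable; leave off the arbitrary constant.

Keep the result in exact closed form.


Answer: -3*x**2/2.


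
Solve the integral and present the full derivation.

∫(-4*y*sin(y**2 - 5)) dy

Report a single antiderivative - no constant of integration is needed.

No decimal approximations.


Step 1. Substitute u = y**2 - 5, turning ∫(-4*y*sin(y**2 - 5)) dy into ∫(-2*sin(u)) du: now ∫(-2*sin(u)) du.
Step 2. Evaluate the standard form: now 2*cos(u).
Step 3. Substitute back u = y**2 - 5: now 2*cos(y**2 - 5).
Answer: 2*cos(y**2 - 5).


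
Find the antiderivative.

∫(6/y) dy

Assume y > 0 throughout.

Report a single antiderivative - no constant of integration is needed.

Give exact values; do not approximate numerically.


Answer: 6*log(y).


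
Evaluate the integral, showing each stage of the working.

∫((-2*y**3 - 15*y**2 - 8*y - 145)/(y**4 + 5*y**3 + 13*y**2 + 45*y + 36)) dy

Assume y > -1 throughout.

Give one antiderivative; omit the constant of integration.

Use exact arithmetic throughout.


Step 1. Decompose ∫((-2*y**3 - 15*y**2 - 8*y - 145)/(y**4 + 5*y**3 + 13*y**2 + 45*y + 36)) dy by partial fractions, (-2*y**3 - 15*y**2 - 8*y - 145)/(y**4 + 5*y**3 + 13*y**2 + 45*y + 36) = 2/(y**2 + 9) + 3/(y + 4) - 5/(y + 1): now ∫(-5/(y + 1)) dy + ∫(3/(y + 4)) dy + ∫(2/(y**2 + 9)) dy.
Step 2. Evaluate the standard form [assuming y > -4]: now 3*log(y + 4) + ∫(-5/(y + 1)) dy + ∫(2/(y**2 + 9)) dy.
Step 3. Evaluate the standard form [assuming y > -1]: now -5*log(y + 1) + 3*log(y + 4) + ∫(2/(y**2 + 9)) dy.
Step 4. Evaluate the standard form: now -5*log(y + 1) + 3*log(y + 4) + 2*atan(y/3)/3.
Answer: -5*log(y + 1) + 3*log(y + 4) + 2*atan(y/3)/3.


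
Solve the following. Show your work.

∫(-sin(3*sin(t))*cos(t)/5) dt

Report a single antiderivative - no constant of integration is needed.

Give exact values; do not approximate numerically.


Step 1. Substitute u = sin(t), turning ∫(-sin(3*sin(t))*cos(t)/5) dt into ∫(-sin(3*u)/5) du: now ∫(-sin(3*u)/5) du.
Step 2. Evaluate the standard form: now cos(3*u)/15.
Step 3. Substitute back u = sin(t): now cos(3*sin(t))/15.
Answer: cos(3*sin(t))/15.


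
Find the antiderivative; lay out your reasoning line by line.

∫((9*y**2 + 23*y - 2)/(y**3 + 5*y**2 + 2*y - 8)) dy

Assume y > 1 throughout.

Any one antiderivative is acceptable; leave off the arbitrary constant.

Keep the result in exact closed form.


Step 1. Decompose ∫((9*y**2 + 23*y - 2)/(y**3 + 5*y**2 + 2*y - 8)) dy by partial fractions, (9*y**2 + 23*y - 2)/(y**3 + 5*y**2 + 2*y - 8) = 5/(y + 4) + 2/(y + 2) + 2/(y - 1): now ∫(2/(y - 1)) dy + ∫(2/(y + 2)) dy + ∫(5/(y + 4)) dy.
Step 2. Evaluate the standard form [assuming y > -2]: now 2*log(y + 2) + ∫(2/(y - 1)) dy + ∫(5/(y + 4)) dy.
Step 3. Evaluate the standard form [assuming y > -4]: now 2*log(y + 2) + 5*log(y + 4) + ∫(2/(y - 1)) dy.
Step 4. Evaluate the standard form [assuming y > 1]: now 2*log(y - 1) + 2*log(y + 2) + 5*log(y + 4).
Answer: 2*log(y - 1) + 2*log(y + 2) + 5*log(y + 4).


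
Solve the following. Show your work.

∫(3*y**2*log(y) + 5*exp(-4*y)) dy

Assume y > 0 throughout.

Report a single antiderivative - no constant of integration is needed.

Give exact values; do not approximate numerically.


Step 1. Rewrite: now ∫(3*y**2*log(y)) dy + ∫(5*exp(-4*y)) dy.
Step 2. Evaluate the standard form: now ∫(3*y**2*log(y)) dy - 5*exp(-4*y)/4.
Step 3. Integrate ∫(3*y**2*log(y)) dy by parts with u = log(y), dv = (3*y**2) dy, so v = y**3 [assuming y > 0]: now y**3*log(y) + ∫(-y**2) dy - 5*exp(-4*y)/4.
Step 4. Evaluate the standard form: now y**3*log(y) - y**3/3 - 5*exp(-4*y)/4.
Answer: y**3*log(y) - y**3/3 - 5*exp(-4*y)/4.


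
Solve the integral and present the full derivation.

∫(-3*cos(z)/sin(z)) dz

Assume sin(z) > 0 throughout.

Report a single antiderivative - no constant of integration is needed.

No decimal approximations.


Step 1. Substitute u = sin(z), turning ∫(-3*cos(z)/sin(z)) dz into ∫(-3/u) du: now ∫(-3/u) du.
Step 2. Evaluate the standard form [assuming u > 0]: now -3*log(u).
Step 3. Substitute back u = sin(z): now -3*log(sin(z)).
Answer: -3*log(sin(z)).


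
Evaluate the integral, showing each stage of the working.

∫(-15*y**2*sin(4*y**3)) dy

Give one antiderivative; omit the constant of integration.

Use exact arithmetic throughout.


Step 1. Substitute u = y**3, turning ∫(-15*y**2*sin(4*y**3)) dy into ∫(-5*sin(4*u)) du: now ∫(-5*sin(4*u)) du.
Step 2. Evaluate the standard form: now 5*cos(4*u)/4.
Step 3. Substitute back u = y**3: now 5*cos(4*y**3)/4.
Answer: 5*cos(4*y**3)/4.


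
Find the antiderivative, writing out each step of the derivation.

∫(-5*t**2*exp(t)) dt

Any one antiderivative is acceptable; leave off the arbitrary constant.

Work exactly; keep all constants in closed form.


Step 1. Integrate ∫(-5*t**2*exp(t)) dt by parts with u = t**2, dv = (-5*exp(t)) dt, so v = -5*exp(t): now -5*t**2*exp(t) + ∫(10*t*exp(t)) dt.
Step 2. Integrate ∫(10*t*exp(t)) dt by parts with u = t, dv = (10*exp(t)) dt, so v = 10*exp(t): now -5*t**2*exp(t) + 10*t*exp(t) + ∫(-10*exp(t)) dt.
Step 3. Evaluate the standard form: now -5*t**2*exp(t) + 10*t*exp(t) - 10*exp(t).
Answer: -5*t**2*exp(t) + 10*t*exp(t) - 10*exp(t).


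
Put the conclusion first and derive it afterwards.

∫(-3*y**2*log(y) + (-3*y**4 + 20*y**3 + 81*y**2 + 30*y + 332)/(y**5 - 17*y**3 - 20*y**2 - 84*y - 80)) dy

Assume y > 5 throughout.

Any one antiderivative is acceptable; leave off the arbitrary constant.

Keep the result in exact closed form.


The answer is -y**3*log(y) + y**3/3 + 2*log(y - 5) - 4*log(y + 1) - log(y + 4) + atan(y/2).
Step 1. Rewrite: now ∫(-3*y**2*log(y)) dy + ∫((-3*y**4 + 20*y**3 + 81*y**2 + 30*y + 332)/(y**5 - 17*y**3 - 20*y**2 - 84*y - 80)) dy.
Step 2. Integrate ∫(-3*y**2*log(y)) dy by parts with u = log(y), dv = (-3*y**2) dy, so v = -y**3 [assuming y > 0]: now -y**3*log(y) + ∫(y**2) dy + ∫((-3*y**4 + 20*y**3 + 81*y**2 + 30*y + 332)/(y**5 - 17*y**3 - 20*y**2 - 84*y - 80)) dy.
Step 3. Evaluate the standard form: now -y**3*log(y) + y**3/3 + ∫((-3*y**4 + 20*y**3 + 81*y**2 + 30*y + 332)/(y**5 - 17*y**3 - 20*y**2 - 84*y - 80)) dy.
Step 4. Decompose ∫((-3*y**4 + 20*y**3 + 81*y**2 + 30*y + 332)/(y**5 - 17*y**3 - 20*y**2 - 84*y - 80)) dy by partial fractions, (-3*y**4 + 20*y**3 + 81*y**2 + 30*y + 332)/(y**5 - 17*y**3 - 20*y**2 - 84*y - 80) = 2/(y**2 + 4) - 1/(y + 4) - 4/(y + 1) + 2/(y - 5): now -y**3*log(y) + y**3/3 + ∫(2/(y - 5)) dy + ∫(-4/(y + 1)) dy + ∫(-1/(y + 4)) dy + ∫(2/(y**2 + 4)) dy.
Step 5. Evaluate the standard form [assuming y > -4]: now -y**3*log(y) + y**3/3 - log(y + 4) + ∫(2/(y - 5)) dy + ∫(-4/(y + 1)) dy + ∫(2/(y**2 + 4)) dy.
Step 6. Evaluate the standard form [assuming y > -1]: now -y**3*log(y) + y**3/3 - 4*log(y + 1) - log(y + 4) + ∫(2/(y - 5)) dy + ∫(2/(y**2 + 4)) dy.
Step 7. Evaluate the standard form [assuming y > 5]: now -y**3*log(y) + y**3/3 + 2*log(y - 5) - 4*log(y + 1) - log(y + 4) + ∫(2/(y**2 + 4)) dy.
Step 8. Evaluate the standard form: now -y**3*log(y) + y**3/3 + 2*log(y - 5) - 4*log(y + 1) - log(y + 4) + atan(y/2).
Answer: -y**3*log(y) + y**3/3 + 2*log(y - 5) - 4*log(y + 1) - log(y + 4) + atan(y/2).


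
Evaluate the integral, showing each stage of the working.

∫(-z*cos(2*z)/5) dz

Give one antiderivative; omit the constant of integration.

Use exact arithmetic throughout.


Step 1. Integrate ∫(-z*cos(2*z)/5) dz by parts with u = z, dv = (-cos(2*z)/5) dz, so v = -sin(2*z)/10: now -z*sin(2*z)/10 + ∫(sin(2*z)/10) dz.
Step 2. Evaluate the standard form: now -z*sin(2*z)/10 - cos(2*z)/20.
Answer: -z*sin(2*z)/10 - cos(2*z)/20.


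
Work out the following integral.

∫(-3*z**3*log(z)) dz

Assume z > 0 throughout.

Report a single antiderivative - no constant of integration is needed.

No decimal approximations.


Answer: -3*z**4*log(z)/4 + 3*z**4/16.


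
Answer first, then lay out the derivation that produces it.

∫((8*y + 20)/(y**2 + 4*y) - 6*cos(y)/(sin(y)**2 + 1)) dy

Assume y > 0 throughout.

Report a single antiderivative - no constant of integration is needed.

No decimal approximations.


The answer is 5*log(y) + 3*log(y + 4) - 6*atan(sin(y)).
Step 1. Rewrite: now ∫((8*y + 20)/(y**2 + 4*y)) dy + ∫(-6*cos(y)/(sin(y)**2 + 1)) dy.
Step 2. Decompose ∫((8*y + 20)/(y**2 + 4*y)) dy by partial fractions, (8*y + 20)/(y**2 + 4*y) = 3/(y + 4) + 5/y: now ∫(5/y) dy + ∫(-6*cos(y)/(sin(y)**2 + 1)) dy + ∫(3/(y + 4)) dy.
Step 3. Evaluate the standard form [assuming y > 0]: now 5*log(y) + ∫(-6*cos(y)/(sin(y)**2 + 1)) dy + ∫(3/(y + 4)) dy.
Step 4. Evaluate the standard form [assuming y > -4]: now 5*log(y) + 3*log(y + 4) + ∫(-6*cos(y)/(sin(y)**2 + 1)) dy.
Step 5. Substitute u = sin(y), turning ∫(-6*cos(y)/(sin(y)**2 + 1)) dy into ∫(-6/(u**2 + 1)) du: now 5*log(y) + 3*log(y + 4) + ∫(-6/(u**2 + 1)) du.
Step 6. Evaluate the standard form: now 5*log(y) + 3*log(y + 4) - 6*atan(u).
Step 7. Substitute back u = sin(y): now 5*log(y) + 3*log(y + 4) - 6*atan(sin(y)).
Answer: 5*log(y) + 3*log(y + 4) - 6*atan(sin(y)).


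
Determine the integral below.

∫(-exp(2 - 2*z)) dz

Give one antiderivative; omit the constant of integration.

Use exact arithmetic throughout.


Answer: exp(2 - 2*z)/2.


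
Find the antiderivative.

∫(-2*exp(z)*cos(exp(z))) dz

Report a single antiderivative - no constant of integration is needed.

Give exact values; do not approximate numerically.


Answer: -2*sin(exp(z)).


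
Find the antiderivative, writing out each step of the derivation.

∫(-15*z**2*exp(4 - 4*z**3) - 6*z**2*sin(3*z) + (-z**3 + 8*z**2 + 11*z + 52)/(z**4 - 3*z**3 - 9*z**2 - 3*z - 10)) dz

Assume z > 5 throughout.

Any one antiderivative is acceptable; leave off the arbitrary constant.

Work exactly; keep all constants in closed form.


Step 1. Rewrite: now ∫(-15*z**2*exp(4 - 4*z**3)) dz + ∫(-6*z**2*sin(3*z)) dz + ∫((-z**3 + 8*z**2 + 11*z + 52)/(z**4 - 3*z**3 - 9*z**2 - 3*z - 10)) dz.
Step 2. Substitute u = z**3 - 1, turning ∫(-15*z**2*exp(4 - 4*z**3)) dz into ∫(-5*exp(-4*u)) du: now ∫(-6*z**2*sin(3*z)) dz + ∫((-z**3 + 8*z**2 + 11*z + 52)/(z**4 - 3*z**3 - 9*z**2 - 3*z - 10)) dz + ∫(-5*exp(-4*u)) du.
Step 3. Evaluate the standard form: now ∫(-6*z**2*sin(3*z)) dz + ∫((-z**3 + 8*z**2 + 11*z + 52)/(z**4 - 3*z**3 - 9*z**2 - 3*z - 10)) dz + 5*exp(-4*u)/4.
Step 4. Substitute back u = z**3 - 1: now 5*exp(4 - 4*z**3)/4 + ∫(-6*z**2*sin(3*z)) dz + ∫((-z**3 + 8*z**2 + 11*z + 52)/(z**4 - 3*z**3 - 9*z**2 - 3*z - 10)) dz.
Step 5. Integrate ∫(-6*z**2*sin(3*z)) dz by parts with u = z**2, dv = (-6*sin(3*z)) dz, so v = 2*cos(3*z): now 2*z**2*cos(3*z) + 5*exp(4 - 4*z**3)/4 + ∫(-4*z*cos(3*z)) dz + ∫((-z**3 + 8*z**2 + 11*z + 52)/(z**4 - 3*z**3 - 9*z**2 - 3*z - 10)) dz.
Step 6. Integrate ∫(-4*z*cos(3*z)) dz by parts with u = z, dv = (-4*cos(3*z)) dz, so v = -4*sin(3*z)/3: now 2*z**2*cos(3*z) - 4*z*sin(3*z)/3 + 5*exp(4 - 4*z**3)/4 + ∫((-z**3 + 8*z**2 + 11*z + 52)/(z**4 - 3*z**3 - 9*z**2 - 3*z - 10)) dz + ∫(4*sin(3*z)/3) dz.
Step 7. Evaluate the standard form: now 2*z**2*cos(3*z) - 4*z*sin(3*z)/3 + 5*exp(4 - 4*z**3)/4 - 4*cos(3*z)/9 + ∫((-z**3 + 8*z**2 + 11*z + 52)/(z**4 - 3*z**3 - 9*z**2 - 3*z - 10)) dz.
Step 8. Decompose ∫((-z**3 + 8*z**2 + 11*z + 52)/(z**4 - 3*z**3 - 9*z**2 - 3*z - 10)) dz by partial fractions, (-z**3 + 8*z**2 + 11*z + 52)/(z**4 - 3*z**3 - 9*z**2 - 3*z - 10) = -4/(z**2 + 1) - 2/(z + 2) + 1/(z - 5): now 2*z**2*cos(3*z) - 4*z*sin(3*z)/3 + 5*exp(4 - 4*z**3)/4 - 4*cos(3*z)/9 + ∫(1/(z - 5)) dz + ∫(-2/(z + 2)) dz + ∫(-4/(z**2 + 1)) dz.
Step 9. Evaluate the standard form [assuming z > 5]: now 2*z**2*cos(3*z) - 4*z*sin(3*z)/3 + 5*exp(4 - 4*z**3)/4 + log(z - 5) - 4*cos(3*z)/9 + ∫(-2/(z + 2)) dz + ∫(-4/(z**2 + 1)) dz.
Step 10. Evaluate the standard form [assuming z > -2]: now 2*z**2*cos(3*z) - 4*z*sin(3*z)/3 + 5*exp(4 - 4*z**3)/4 + log(z - 5) - 2*log(z + 2) - 4*cos(3*z)/9 + ∫(-4/(z**2 + 1)) dz.
Step 11. Evaluate the standard form: now 2*z**2*cos(3*z) - 4*z*sin(3*z)/3 + 5*exp(4 - 4*z**3)/4 + log(z - 5) - 2*log(z + 2) - 4*cos(3*z)/9 - 4*atan(z).
Answer: 2*z**2*cos(3*z) - 4*z*sin(3*z)/3 + 5*exp(4 - 4*z**3)/4 + log(z - 5) - 2*log(z + 2) - 4*cos(3*z)/9 - 4*atan(z).
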